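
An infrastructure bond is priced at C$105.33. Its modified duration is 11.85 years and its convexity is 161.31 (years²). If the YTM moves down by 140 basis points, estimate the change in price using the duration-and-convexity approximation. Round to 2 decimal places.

+C$19.14

Duration effect: -D_mod·Δy = -11.85 × (-0.014) = +0.165900
Convexity effect: ½·C·(Δy)² = 0.5 × 161.31 × (-0.014)² = +0.01580838
ΔP/P ≈ +0.165900 + 0.01580838 = +0.18170838
ΔP ≈ 105.33 × (+0.18170838) = +19.1393436654.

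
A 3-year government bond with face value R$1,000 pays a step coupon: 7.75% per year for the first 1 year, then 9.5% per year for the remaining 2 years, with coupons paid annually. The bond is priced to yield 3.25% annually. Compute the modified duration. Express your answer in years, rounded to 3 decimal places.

2.706 years

Periodic yield y = 0.0325. First find Macaulay duration:
  t   CF        PV=CF/(1+0.0325)^t    t·PV
  1        77.50        75.0605        75.0605
  2        95.00        89.1135       178.2270
  3     1,095.00       994.8187     2,984.4561
  Σ                  1,158.9927     3,237.7436
P = 1,158.9927; Macaulay duration = 3,237.7436 / 1,158.9927 = 2.79358 years.
Modified duration = D_Mac / (1 + y) = 2.79358 / 1.0325 = 2.70565 years.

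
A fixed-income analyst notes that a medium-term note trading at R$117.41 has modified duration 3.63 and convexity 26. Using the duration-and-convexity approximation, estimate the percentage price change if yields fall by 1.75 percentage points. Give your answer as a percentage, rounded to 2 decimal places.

+6.75%

Duration effect: -D_mod·Δy = -3.63 × (-0.0175) = +0.063525
Convexity effect: ½·C·(Δy)² = 0.5 × 26 × (-0.0175)² = +0.00398125
ΔP/P ≈ +0.063525 + 0.00398125 = +0.06750625
= +6.750625%.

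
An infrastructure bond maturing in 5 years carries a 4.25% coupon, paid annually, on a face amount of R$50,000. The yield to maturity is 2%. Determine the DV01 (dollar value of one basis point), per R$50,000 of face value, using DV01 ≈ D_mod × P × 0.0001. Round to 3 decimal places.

Periodic yield y = 0.02.
  t   CF        PV=CF/(1+0.02)^t    t·PV
  1     2,125.00     2,083.3333     2,083.3333
  2     2,125.00     2,042.4837     4,084.9673
  3     2,125.00     2,002.4350     6,007.3049
  4     2,125.00     1,963.1715     7,852.6861
  5    52,125.00    47,211.2185   236,056.0923
  Σ                 55,302.6419   256,084.3840
P = 55,302.6419; D_Mac = 4.63060 yrs; D_mod = 4.53980 yrs.
DV01 ≈ 4.53980 × 55,302.6419 × 0.0001 = 25.106312.

R$25.106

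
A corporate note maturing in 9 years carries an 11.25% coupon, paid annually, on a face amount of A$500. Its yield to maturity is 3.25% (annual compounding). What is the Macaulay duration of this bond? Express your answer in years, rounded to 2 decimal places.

Periodic yield y = 0.0325. Discount each cash flow and weight by its year:
  t   CF        PV=CF/(1+0.0325)^t    t·PV
  1        56.25        54.4794        54.4794
  2        56.25        52.7646       105.5291
  3        56.25        51.1037       153.3111
  4        56.25        49.4951       197.9804
  5        56.25        47.9372       239.6858
  6        56.25        46.4282       278.5694
  7        56.25        44.9668       314.7677
  8        56.25        43.5514       348.4111
  9       556.25       417.1185     3,754.0668
  Σ                    807.8449     5,446.8008
Price P = Σ PV = 807.8449.
Macaulay duration = Σ(t·PV) / P = 5,446.8008 / 807.8449 = 6.74238 years.

6.74 years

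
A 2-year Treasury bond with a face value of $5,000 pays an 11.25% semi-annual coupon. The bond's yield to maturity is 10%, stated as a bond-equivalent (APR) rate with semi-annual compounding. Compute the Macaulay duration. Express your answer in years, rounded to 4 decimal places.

1.8477 years

Periodic yield y = 0.05. Discount each cash flow and weight by its period:
  t   CF        PV=CF/(1+0.05)^t    t·PV
  1       281.25       267.8571       267.8571
  2       281.25       255.1020       510.2041
  3       281.25       242.9543       728.8630
  4     5,281.25     4,344.8974    17,379.5898
  Σ                  5,110.8110    18,886.5140
Price P = Σ PV = 5,110.8110.
Macaulay duration = Σ(t·PV) / P = 18,886.5140 / 5,110.8110 = 3.69540 half-year periods.
In years: 3.69540 / 2 = 1.84770 years.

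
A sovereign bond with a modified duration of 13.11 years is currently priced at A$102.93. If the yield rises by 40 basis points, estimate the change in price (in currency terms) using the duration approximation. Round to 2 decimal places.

-A$5.40

Duration approximation: ΔP/P ≈ -D_mod · Δy = -13.11 × (+0.004) = -0.052440.
ΔP ≈ 102.93 × (-0.052440) = -5.3976492.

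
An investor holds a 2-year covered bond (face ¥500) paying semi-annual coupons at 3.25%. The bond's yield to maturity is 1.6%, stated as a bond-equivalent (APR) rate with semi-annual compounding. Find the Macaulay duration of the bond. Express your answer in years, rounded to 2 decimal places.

1.95 years

Periodic yield y = 0.008. Discount each cash flow and weight by its period:
  t   CF        PV=CF/(1+0.008)^t    t·PV
  1        8.125         8.0605         8.0605
  2        8.125         7.9965        15.9931
  3        8.125         7.9331        23.7992
  4      508.125       492.1851     1,968.7403
  Σ                    516.1752     2,016.5931
Price P = Σ PV = 516.1752.
Macaulay duration = Σ(t·PV) / P = 2,016.5931 / 516.1752 = 3.90680 half-year periods.
In years: 3.90680 / 2 = 1.95340 years.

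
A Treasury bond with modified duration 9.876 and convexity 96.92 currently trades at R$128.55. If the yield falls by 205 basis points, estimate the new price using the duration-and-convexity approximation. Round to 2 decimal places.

R$157.19

Duration effect: -D_mod·Δy = -9.876 × (-0.0205) = +0.202458
Convexity effect: ½·C·(Δy)² = 0.5 × 96.92 × (-0.0205)² = +0.020365315
ΔP/P ≈ +0.202458 + 0.020365315 = +0.222823315
New price ≈ 128.55 × (1 + 0.222823315) = 157.19393714325.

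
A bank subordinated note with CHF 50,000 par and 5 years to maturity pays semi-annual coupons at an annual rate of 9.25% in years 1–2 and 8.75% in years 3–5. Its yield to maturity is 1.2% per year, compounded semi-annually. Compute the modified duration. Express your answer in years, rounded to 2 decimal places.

4.25 years

Periodic yield y = 0.006. First find Macaulay duration:
  t   CF        PV=CF/(1+0.006)^t    t·PV
  1     2,312.50     2,298.7078     2,298.7078
  2     2,312.50     2,284.9978     4,569.9955
  3     2,312.50     2,271.3695     6,814.1086
  4     2,312.50     2,257.8226     9,031.2905
  5     2,187.50     2,123.0399    10,615.1995
  6     2,187.50     2,110.3776    12,662.2659
  7     2,187.50     2,097.7909    14,684.5363
  8     2,187.50     2,085.2792    16,682.2338
  9     2,187.50     2,072.8422    18,655.5795
  10   52,187.50    49,157.1489   491,571.4886
  Σ                 68,759.3764   587,585.4060
P = 68,759.3764; Macaulay duration = 587,585.4060 / 68,759.3764 = 8.54553 half-year periods = 4.27277 years.
Modified duration = D_Mac / (1 + y) = 4.27277 / 1.006 = 4.24728 years.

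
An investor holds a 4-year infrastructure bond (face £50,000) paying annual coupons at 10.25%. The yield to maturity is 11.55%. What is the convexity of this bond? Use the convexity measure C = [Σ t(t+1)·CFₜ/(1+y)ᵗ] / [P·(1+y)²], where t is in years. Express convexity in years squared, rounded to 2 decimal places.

13.23

With y = 0.1155:
  t   CF        PV=CF/(1+0.1155)^t    t·PV        t(t+1)·PV
  1     5,125.00     4,594.3523     4,594.3523       9,188.7046
  2     5,125.00     4,118.6484     8,237.2968      24,711.8905
  3     5,125.00     3,692.1994    11,076.5982      44,306.3926
  4    55,125.00    35,601.6646   142,406.6583     712,033.2913
  Σ                 48,006.8647   166,314.9056     790,240.2791
P = 48,006.8647.
Convexity = Σ t(t+1)·PV / [P·(1+y)²] = 790,240.2791 / (48,006.8647 × 1.244340) = 13.22868.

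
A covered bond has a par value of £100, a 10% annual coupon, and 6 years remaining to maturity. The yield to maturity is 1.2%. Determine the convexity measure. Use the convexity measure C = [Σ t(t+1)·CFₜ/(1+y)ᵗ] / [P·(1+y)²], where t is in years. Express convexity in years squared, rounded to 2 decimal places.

With y = 0.012:
  t   CF        PV=CF/(1+0.012)^t    t·PV        t(t+1)·PV
  1        10.00         9.8814         9.8814          19.7628
  2        10.00         9.7643        19.5285          58.5855
  3        10.00         9.6485        28.9454         115.7816
  4        10.00         9.5341        38.1362         190.6812
  5        10.00         9.4210        47.1050         282.6303
  6       110.00       102.4023       614.4137       4,300.8956
  Σ                    150.6515       758.0103       4,968.3371
P = 150.6515.
Convexity = Σ t(t+1)·PV / [P·(1+y)²] = 4,968.3371 / (150.6515 × 1.024144) = 32.20154.

32.20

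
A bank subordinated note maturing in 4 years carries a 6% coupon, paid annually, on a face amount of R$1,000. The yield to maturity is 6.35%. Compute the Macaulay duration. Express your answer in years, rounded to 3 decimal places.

Periodic yield y = 0.0635. Discount each cash flow and weight by its year:
  t   CF        PV=CF/(1+0.0635)^t    t·PV
  1        60.00        56.4175        56.4175
  2        60.00        53.0489       106.0978
  3        60.00        49.8814       149.6442
  4     1,060.00       828.6209     3,314.4836
  Σ                    987.9687     3,626.6431
Price P = Σ PV = 987.9687.
Macaulay duration = Σ(t·PV) / P = 3,626.6431 / 987.9687 = 3.67081 years.

3.671 years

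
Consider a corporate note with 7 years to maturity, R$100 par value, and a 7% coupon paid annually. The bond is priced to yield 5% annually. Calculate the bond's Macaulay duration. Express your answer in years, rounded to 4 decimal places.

5.8402 years

Periodic yield y = 0.05. Discount each cash flow and weight by its year:
  t   CF        PV=CF/(1+0.05)^t    t·PV
  1         7.00         6.6667         6.6667
  2         7.00         6.3492        12.6984
  3         7.00         6.0469        18.1406
  4         7.00         5.7589        23.0357
  5         7.00         5.4847        27.4234
  6         7.00         5.2235        31.3410
  7       107.00        76.0429       532.3003
  Σ                    111.5727       651.6061
Price P = Σ PV = 111.5727.
Macaulay duration = Σ(t·PV) / P = 651.6061 / 111.5727 = 5.84019 years.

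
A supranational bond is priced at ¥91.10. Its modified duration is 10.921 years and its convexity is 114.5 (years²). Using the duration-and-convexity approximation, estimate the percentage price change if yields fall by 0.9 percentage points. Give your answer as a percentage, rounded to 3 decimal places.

Duration effect: -D_mod·Δy = -10.921 × (-0.009) = +0.098289
Convexity effect: ½·C·(Δy)² = 0.5 × 114.5 × (-0.009)² = +0.00463725
ΔP/P ≈ +0.098289 + 0.00463725 = +0.10292625
= +10.292625%.

+10.293%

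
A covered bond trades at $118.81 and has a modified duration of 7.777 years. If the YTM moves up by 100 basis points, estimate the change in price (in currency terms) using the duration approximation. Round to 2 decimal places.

-$9.24

Duration approximation: ΔP/P ≈ -D_mod · Δy = -7.777 × (+0.01) = -0.077770.
ΔP ≈ 118.81 × (-0.077770) = -9.2398537.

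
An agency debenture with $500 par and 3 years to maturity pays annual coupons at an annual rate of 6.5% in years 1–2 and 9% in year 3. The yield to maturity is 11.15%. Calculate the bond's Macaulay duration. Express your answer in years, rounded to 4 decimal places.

2.8126 years

Periodic yield y = 0.1115. Discount each cash flow and weight by its year:
  t   CF        PV=CF/(1+0.1115)^t    t·PV
  1        32.50        29.2398        29.2398
  2        32.50        26.3066        52.6132
  3       545.00       396.8881     1,190.6644
  Σ                    452.4345     1,272.5173
Price P = Σ PV = 452.4345.
Macaulay duration = Σ(t·PV) / P = 1,272.5173 / 452.4345 = 2.81260 years.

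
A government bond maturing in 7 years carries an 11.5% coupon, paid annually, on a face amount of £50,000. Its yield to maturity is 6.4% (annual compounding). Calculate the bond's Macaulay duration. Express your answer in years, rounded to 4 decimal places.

5.3951 years

Periodic yield y = 0.064. Discount each cash flow and weight by its year:
  t   CF        PV=CF/(1+0.064)^t    t·PV
  1     5,750.00     5,404.1353     5,404.1353
  2     5,750.00     5,079.0746    10,158.1491
  3     5,750.00     4,773.5663    14,320.6990
  4     5,750.00     4,486.4345    17,945.7381
  5     5,750.00     4,216.5738    21,082.8690
  6     5,750.00     3,962.9453    23,777.6717
  7    55,750.00    36,112.1608   252,785.1259
  Σ                 64,034.8907   345,474.3880
Price P = Σ PV = 64,034.8907.
Macaulay duration = Σ(t·PV) / P = 345,474.3880 / 64,034.8907 = 5.39510 years.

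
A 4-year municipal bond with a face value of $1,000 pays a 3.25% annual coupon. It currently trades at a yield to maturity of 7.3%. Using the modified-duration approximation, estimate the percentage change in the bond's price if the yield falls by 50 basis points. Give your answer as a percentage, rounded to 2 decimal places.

Periodic yield y = 0.073. Modified duration first:
  t   CF        PV=CF/(1+0.073)^t    t·PV
  1        32.50        30.2889        30.2889
  2        32.50        28.2282        56.4565
  3        32.50        26.3078        78.9233
  4     1,032.50       778.9170     3,115.6679
  Σ                    863.7419     3,281.3367
P = 863.7419; D_Mac = 3.79898 yrs; D_mod = 3.79898/(1+0.073) = 3.54052 yrs.
ΔP/P ≈ -D_mod · Δy = -3.54052 × (-0.005) = +0.017703 = +1.7703%.

+1.77%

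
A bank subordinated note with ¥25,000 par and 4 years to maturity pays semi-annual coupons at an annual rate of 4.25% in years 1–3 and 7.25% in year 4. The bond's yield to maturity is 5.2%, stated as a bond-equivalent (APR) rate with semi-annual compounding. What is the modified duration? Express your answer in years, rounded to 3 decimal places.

Periodic yield y = 0.026. First find Macaulay duration:
  t   CF        PV=CF/(1+0.026)^t    t·PV
  1       531.25       517.7875       517.7875
  2       531.25       504.6662     1,009.3324
  3       531.25       491.8774     1,475.6322
  4       531.25       479.4127     1,917.6506
  5       531.25       467.2638     2,336.3190
  6       531.25       455.4228     2,732.5369
  7       906.25       757.2103     5,300.4719
  8    25,906.25    21,097.2411   168,777.9288
  Σ                 24,770.8818   184,067.6593
P = 24,770.8818; Macaulay duration = 184,067.6593 / 24,770.8818 = 7.43081 half-year periods = 3.71540 years.
Modified duration = D_Mac / (1 + y) = 3.71540 / 1.026 = 3.62125 years.

3.621 years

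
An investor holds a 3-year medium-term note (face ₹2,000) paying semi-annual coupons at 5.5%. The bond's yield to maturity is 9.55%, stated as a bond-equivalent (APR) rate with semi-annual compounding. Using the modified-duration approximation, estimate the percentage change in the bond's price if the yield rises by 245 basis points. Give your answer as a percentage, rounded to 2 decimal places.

Periodic yield y = 0.04775. Modified duration first:
  t   CF        PV=CF/(1+0.04775)^t    t·PV
  1        55.00        52.4934        52.4934
  2        55.00        50.1011       100.2022
  3        55.00        47.8178       143.4534
  4        55.00        45.6386       182.5543
  5        55.00        43.5586       217.7932
  6     2,055.00     1,553.3374     9,320.0246
  Σ                  1,792.9470    10,016.5212
P = 1,792.9470; D_Mac = 5.58662 half-year periods = 2.79331 yrs; D_mod = 2.79331/(1+0.04775) = 2.66601 yrs.
ΔP/P ≈ -D_mod · Δy = -2.66601 × (+0.0245) = -0.065317 = -6.5317%.

-6.53%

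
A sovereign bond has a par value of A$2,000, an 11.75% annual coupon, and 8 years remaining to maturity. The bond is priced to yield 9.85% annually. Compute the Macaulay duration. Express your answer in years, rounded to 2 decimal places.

5.72 years

Periodic yield y = 0.0985. Discount each cash flow and weight by its year:
  t   CF        PV=CF/(1+0.0985)^t    t·PV
  1       235.00       213.9281       213.9281
  2       235.00       194.7456       389.4913
  3       235.00       177.2832       531.8497
  4       235.00       161.3867       645.5466
  5       235.00       146.9155       734.5774
  6       235.00       133.7419       802.4514
  7       235.00       121.7496       852.2470
  8     2,235.00     1,054.0884     8,432.7073
  Σ                  2,203.8390    12,602.7988
Price P = Σ PV = 2,203.8390.
Macaulay duration = Σ(t·PV) / P = 12,602.7988 / 2,203.8390 = 5.71857 years.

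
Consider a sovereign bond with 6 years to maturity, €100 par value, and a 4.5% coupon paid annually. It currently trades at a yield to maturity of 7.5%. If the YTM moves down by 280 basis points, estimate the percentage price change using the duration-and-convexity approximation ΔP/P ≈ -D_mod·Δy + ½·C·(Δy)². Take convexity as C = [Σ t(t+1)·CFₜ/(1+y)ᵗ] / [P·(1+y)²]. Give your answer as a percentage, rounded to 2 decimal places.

+15.11%

With y = 0.075:
  t   CF        PV=CF/(1+0.075)^t    t·PV        t(t+1)·PV
  1         4.50         4.1860         4.1860           8.3721
  2         4.50         3.8940         7.7880          23.3640
  3         4.50         3.6223        10.8670          43.4679
  4         4.50         3.3696        13.4784          67.3920
  5         4.50         3.1345        15.6726          94.0354
  6       104.50        67.7120       406.2719       2,843.9031
  Σ                     85.9185       458.2639       3,080.5345
P = 85.9185; D_Mac = 5.33371 yrs; D_mod = 4.96159 yrs; C = 31.02578.
Duration effect: -4.96159 × (-0.028) = +0.138924
Convexity effect: 0.5 × 31.02578 × (-0.028)² = +0.0121621
ΔP/P ≈ +0.138924 + 0.0121621 = +0.151087 = +15.1087%.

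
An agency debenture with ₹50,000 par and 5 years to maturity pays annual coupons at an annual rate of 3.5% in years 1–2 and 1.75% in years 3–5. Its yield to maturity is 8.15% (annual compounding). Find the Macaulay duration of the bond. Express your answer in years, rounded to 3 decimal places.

Periodic yield y = 0.0815. Discount each cash flow and weight by its year:
  t   CF        PV=CF/(1+0.0815)^t    t·PV
  1     1,750.00     1,618.1230     1,618.1230
  2     1,750.00     1,496.1840     2,992.3680
  3       875.00       691.7171     2,075.1512
  4       875.00       639.5904     2,558.3617
  5    50,875.00    34,385.2197   171,926.0984
  Σ                 38,830.8341   181,170.1022
Price P = Σ PV = 38,830.8341.
Macaulay duration = Σ(t·PV) / P = 181,170.1022 / 38,830.8341 = 4.66562 years.

4.666 years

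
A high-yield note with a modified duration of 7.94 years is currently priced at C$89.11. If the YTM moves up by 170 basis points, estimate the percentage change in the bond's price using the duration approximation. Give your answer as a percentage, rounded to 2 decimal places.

Duration approximation: ΔP/P ≈ -D_mod · Δy = -7.94 × (+0.017) = -0.134980.
As a percentage: -13.4980%.

-13.50%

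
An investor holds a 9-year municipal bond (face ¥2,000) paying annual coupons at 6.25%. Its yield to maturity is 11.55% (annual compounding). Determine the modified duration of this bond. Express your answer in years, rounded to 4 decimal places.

6.0580 years

Periodic yield y = 0.1155. First find Macaulay duration:
  t   CF        PV=CF/(1+0.1155)^t    t·PV
  1       125.00       112.0574       112.0574
  2       125.00       100.4548       200.9097
  3       125.00        90.0536       270.1609
  4       125.00        80.7294       322.9176
  5       125.00        72.3706       361.8530
  6       125.00        64.8773       389.2636
  7       125.00        58.1598       407.1187
  8       125.00        52.1379       417.1031
  9     2,125.00       794.5711     7,151.1399
  Σ                  1,425.4119     9,632.5238
P = 1,425.4119; Macaulay duration = 9,632.5238 / 1,425.4119 = 6.75771 years.
Modified duration = D_Mac / (1 + y) = 6.75771 / 1.1155 = 6.05801 years.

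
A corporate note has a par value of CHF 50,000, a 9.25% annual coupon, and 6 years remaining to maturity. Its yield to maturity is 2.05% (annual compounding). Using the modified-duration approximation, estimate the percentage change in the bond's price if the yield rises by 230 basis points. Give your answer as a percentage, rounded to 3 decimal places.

-11.396%

Periodic yield y = 0.0205. Modified duration first:
  t   CF        PV=CF/(1+0.0205)^t    t·PV
  1     4,625.00     4,532.0921     4,532.0921
  2     4,625.00     4,441.0506     8,882.1011
  3     4,625.00     4,351.8379    13,055.5137
  4     4,625.00     4,264.4173    17,057.6694
  5     4,625.00     4,178.7529    20,893.7645
  6    54,625.00    48,363.0181   290,178.1089
  Σ                 70,131.1690   354,599.2498
P = 70,131.1690; D_Mac = 5.05623 yrs; D_mod = 5.05623/(1+0.0205) = 4.95466 yrs.
ΔP/P ≈ -D_mod · Δy = -4.95466 × (+0.023) = -0.113957 = -11.3957%.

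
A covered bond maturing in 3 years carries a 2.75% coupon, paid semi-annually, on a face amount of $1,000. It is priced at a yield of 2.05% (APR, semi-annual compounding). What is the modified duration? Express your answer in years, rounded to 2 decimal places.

2.87 years

Periodic yield y = 0.01025. First find Macaulay duration:
  t   CF        PV=CF/(1+0.01025)^t    t·PV
  1        13.75        13.6105        13.6105
  2        13.75        13.4724        26.9448
  3        13.75        13.3357        40.0071
  4        13.75        13.2004        52.8016
  5        13.75        13.0665        65.3324
  6     1,013.75       953.5813     5,721.4876
  Σ                  1,020.2668     5,920.1840
P = 1,020.2668; Macaulay duration = 5,920.1840 / 1,020.2668 = 5.80258 half-year periods = 2.90129 years.
Modified duration = D_Mac / (1 + y) = 2.90129 / 1.01025 = 2.87186 years.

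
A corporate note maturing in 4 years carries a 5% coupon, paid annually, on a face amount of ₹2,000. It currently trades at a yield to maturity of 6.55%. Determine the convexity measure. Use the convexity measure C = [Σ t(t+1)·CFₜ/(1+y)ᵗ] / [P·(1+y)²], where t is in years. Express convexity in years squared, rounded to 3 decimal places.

With y = 0.0655:
  t   CF        PV=CF/(1+0.0655)^t    t·PV        t(t+1)·PV
  1       100.00        93.8527        93.8527         187.7053
  2       100.00        88.0832       176.1664         528.4992
  3       100.00        82.6684       248.0053         992.0210
  4     2,100.00     1,629.3166     6,517.2663      32,586.3317
  Σ                  1,893.9209     7,035.2907      34,294.5573
P = 1,893.9209.
Convexity = Σ t(t+1)·PV / [P·(1+y)²] = 34,294.5573 / (1,893.9209 × 1.135290) = 15.94984.

15.950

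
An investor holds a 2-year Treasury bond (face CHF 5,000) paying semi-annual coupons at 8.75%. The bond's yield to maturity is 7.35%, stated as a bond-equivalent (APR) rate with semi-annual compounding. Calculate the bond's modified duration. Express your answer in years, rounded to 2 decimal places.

Periodic yield y = 0.03675. First find Macaulay duration:
  t   CF        PV=CF/(1+0.03675)^t    t·PV
  1       218.75       210.9959       210.9959
  2       218.75       203.5167       407.0333
  3       218.75       196.3025       588.9076
  4     5,218.75     4,517.2104    18,068.8415
  Σ                  5,128.0255    19,275.7784
P = 5,128.0255; Macaulay duration = 19,275.7784 / 5,128.0255 = 3.75891 half-year periods = 1.87945 years.
Modified duration = D_Mac / (1 + y) = 1.87945 / 1.03675 = 1.81283 years.

1.81 years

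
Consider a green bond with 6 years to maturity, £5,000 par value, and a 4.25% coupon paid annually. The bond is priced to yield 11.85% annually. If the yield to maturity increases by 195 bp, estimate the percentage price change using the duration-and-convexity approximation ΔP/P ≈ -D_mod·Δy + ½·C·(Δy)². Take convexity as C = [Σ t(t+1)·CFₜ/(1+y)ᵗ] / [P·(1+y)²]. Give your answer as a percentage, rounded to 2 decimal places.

-8.66%

With y = 0.1185:
  t   CF        PV=CF/(1+0.1185)^t    t·PV        t(t+1)·PV
  1       212.50       189.9866       189.9866         379.9732
  2       212.50       169.8584       339.7167       1,019.1502
  3       212.50       151.8626       455.5879       1,822.3518
  4       212.50       135.7735       543.0940       2,715.4698
  5       212.50       121.3889       606.9445       3,641.6671
  6     5,212.50     2,662.1354    15,972.8123     111,809.6860
  Σ                  3,431.0054    18,108.1420     121,388.2981
P = 3,431.0054; D_Mac = 5.27779 yrs; D_mod = 4.71864 yrs; C = 28.28026.
Duration effect: -4.71864 × (+0.0195) = -0.092013
Convexity effect: 0.5 × 28.28026 × (0.0195)² = +0.0053768
ΔP/P ≈ -0.092013 + 0.0053768 = -0.086637 = -8.6637%.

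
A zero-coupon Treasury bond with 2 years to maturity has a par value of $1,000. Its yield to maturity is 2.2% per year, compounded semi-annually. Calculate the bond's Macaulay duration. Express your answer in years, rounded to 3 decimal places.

2.000 years

A zero-coupon bond has a single cash flow at maturity, so its Macaulay duration equals its maturity: 2 years.
(Equivalently: 4 semi-annual periods ÷ 2 = 2 years.)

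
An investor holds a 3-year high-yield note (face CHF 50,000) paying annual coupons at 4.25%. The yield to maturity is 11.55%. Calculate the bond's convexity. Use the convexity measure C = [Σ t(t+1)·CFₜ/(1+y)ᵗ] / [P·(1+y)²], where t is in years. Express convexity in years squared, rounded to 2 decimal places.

With y = 0.1155:
  t   CF        PV=CF/(1+0.1155)^t    t·PV        t(t+1)·PV
  1     2,125.00     1,904.9753     1,904.9753       3,809.9507
  2     2,125.00     1,707.7323     3,415.4645      10,246.3936
  3    52,125.00    37,552.3694   112,657.1081     450,628.4325
  Σ                 41,165.0770   117,977.5480     464,684.7768
P = 41,165.0770.
Convexity = Σ t(t+1)·PV / [P·(1+y)²] = 464,684.7768 / (41,165.0770 × 1.244340) = 9.07174.

9.07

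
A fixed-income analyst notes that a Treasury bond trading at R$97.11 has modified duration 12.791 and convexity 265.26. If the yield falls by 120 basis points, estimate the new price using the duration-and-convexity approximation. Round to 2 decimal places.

R$113.87

Duration effect: -D_mod·Δy = -12.791 × (-0.012) = +0.153492
Convexity effect: ½·C·(Δy)² = 0.5 × 265.26 × (-0.012)² = +0.01909872
ΔP/P ≈ +0.153492 + 0.01909872 = +0.17259072
New price ≈ 97.11 × (1 + 0.17259072) = 113.8702848192.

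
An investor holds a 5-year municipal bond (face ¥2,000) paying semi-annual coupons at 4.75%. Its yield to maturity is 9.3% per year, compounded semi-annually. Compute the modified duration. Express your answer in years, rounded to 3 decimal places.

Periodic yield y = 0.0465. First find Macaulay duration:
  t   CF        PV=CF/(1+0.0465)^t    t·PV
  1        47.50        45.3894        45.3894
  2        47.50        43.3726        86.7451
  3        47.50        41.4454       124.3361
  4        47.50        39.6038       158.4151
  5        47.50        37.8440       189.2202
  6        47.50        36.1625       216.9749
  7        47.50        34.5556       241.8895
  8        47.50        33.0202       264.1616
  9        47.50        31.5530       283.9769
  10    2,047.50     1,299.6655    12,996.6548
  Σ                  1,642.6119    14,607.7636
P = 1,642.6119; Macaulay duration = 14,607.7636 / 1,642.6119 = 8.89301 half-year periods = 4.44650 years.
Modified duration = D_Mac / (1 + y) = 4.44650 / 1.0465 = 4.24893 years.

4.249 years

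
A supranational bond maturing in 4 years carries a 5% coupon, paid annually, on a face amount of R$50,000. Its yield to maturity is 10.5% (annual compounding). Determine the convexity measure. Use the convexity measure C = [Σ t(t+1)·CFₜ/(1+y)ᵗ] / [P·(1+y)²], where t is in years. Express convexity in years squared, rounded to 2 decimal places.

14.71

With y = 0.105:
  t   CF        PV=CF/(1+0.105)^t    t·PV        t(t+1)·PV
  1     2,500.00     2,262.4434     2,262.4434       4,524.8869
  2     2,500.00     2,047.4601     4,094.9203      12,284.7608
  3     2,500.00     1,852.9051     5,558.7153      22,234.8611
  4    52,500.00    35,213.5809   140,854.3237     704,271.6184
  Σ                 41,376.3896   152,770.4026     743,316.1271
P = 41,376.3896.
Convexity = Σ t(t+1)·PV / [P·(1+y)²] = 743,316.1271 / (41,376.3896 × 1.221025) = 14.71284.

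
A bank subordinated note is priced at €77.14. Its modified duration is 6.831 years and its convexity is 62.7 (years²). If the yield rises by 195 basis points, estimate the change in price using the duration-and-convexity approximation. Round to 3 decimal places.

-€9.356

Duration effect: -D_mod·Δy = -6.831 × (+0.0195) = -0.1332045
Convexity effect: ½·C·(Δy)² = 0.5 × 62.7 × (0.0195)² = +0.0119208375
ΔP/P ≈ -0.1332045 + 0.0119208375 = -0.1212836625
ΔP ≈ 77.14 × (-0.1212836625) = -9.35582172525.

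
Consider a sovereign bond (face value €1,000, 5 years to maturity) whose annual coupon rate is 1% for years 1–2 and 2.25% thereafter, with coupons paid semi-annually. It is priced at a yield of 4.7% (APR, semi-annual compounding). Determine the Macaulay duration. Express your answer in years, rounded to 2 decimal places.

Periodic yield y = 0.0235. Discount each cash flow and weight by its period:
  t   CF        PV=CF/(1+0.0235)^t    t·PV
  1         5.00         4.8852         4.8852
  2         5.00         4.7730         9.5461
  3         5.00         4.6634        13.9903
  4         5.00         4.5564        18.2255
  5        11.25        10.0164        50.0822
  6        11.25         9.7865        58.7187
  7        11.25         9.5618        66.9323
  8        11.25         9.3422        74.7377
  9        11.25         9.1277        82.1494
  10    1,011.25       801.6413     8,016.4126
  Σ                    868.3539     8,395.6800
Price P = Σ PV = 868.3539.
Macaulay duration = Σ(t·PV) / P = 8,395.6800 / 868.3539 = 9.66850 half-year periods.
In years: 9.66850 / 2 = 4.83425 years.

4.83 years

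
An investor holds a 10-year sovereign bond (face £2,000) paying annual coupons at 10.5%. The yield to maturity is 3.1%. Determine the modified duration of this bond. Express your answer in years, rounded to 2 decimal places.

Periodic yield y = 0.031. First find Macaulay duration:
  t   CF        PV=CF/(1+0.031)^t    t·PV
  1       210.00       203.6857       203.6857
  2       210.00       197.5613       395.1227
  3       210.00       191.6211       574.8633
  4       210.00       185.8594       743.4378
  5       210.00       180.2710       901.3552
  6       210.00       174.8507     1,049.1040
  7       210.00       169.5933     1,187.1530
  8       210.00       164.4940     1,315.9517
  9       210.00       159.5480     1,435.9318
  10    2,210.00     1,628.5670    16,285.6696
  Σ                  3,256.0515    24,092.2748
P = 3,256.0515; Macaulay duration = 24,092.2748 / 3,256.0515 = 7.39923 years.
Modified duration = D_Mac / (1 + y) = 7.39923 / 1.031 = 7.17675 years.

7.18 years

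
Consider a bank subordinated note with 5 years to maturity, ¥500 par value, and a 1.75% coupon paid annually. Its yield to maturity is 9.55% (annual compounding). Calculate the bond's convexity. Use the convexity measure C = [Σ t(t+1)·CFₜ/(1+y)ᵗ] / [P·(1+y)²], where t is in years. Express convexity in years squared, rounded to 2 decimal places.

With y = 0.0955:
  t   CF        PV=CF/(1+0.0955)^t    t·PV        t(t+1)·PV
  1         8.75         7.9872         7.9872          15.9744
  2         8.75         7.2909        14.5819          43.7456
  3         8.75         6.6554        19.9661          79.8642
  4         8.75         6.0752        24.3007         121.5034
  5       508.75       322.4352     1,612.1762       9,673.0575
  Σ                    350.4439     1,679.0121       9,934.1451
P = 350.4439.
Convexity = Σ t(t+1)·PV / [P·(1+y)²] = 9,934.1451 / (350.4439 × 1.200120) = 23.62040.

23.62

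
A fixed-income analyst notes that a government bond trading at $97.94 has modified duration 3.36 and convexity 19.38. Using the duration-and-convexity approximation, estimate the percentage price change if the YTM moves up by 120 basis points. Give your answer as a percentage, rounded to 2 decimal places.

-3.89%

Duration effect: -D_mod·Δy = -3.36 × (+0.012) = -0.040320
Convexity effect: ½·C·(Δy)² = 0.5 × 19.38 × (0.012)² = +0.00139536
ΔP/P ≈ -0.040320 + 0.00139536 = -0.03892464
= -3.892464%.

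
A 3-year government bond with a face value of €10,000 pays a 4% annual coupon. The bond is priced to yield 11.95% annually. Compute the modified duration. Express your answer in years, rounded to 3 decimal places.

Periodic yield y = 0.1195. First find Macaulay duration:
  t   CF        PV=CF/(1+0.1195)^t    t·PV
  1       400.00       357.3024       357.3024
  2       400.00       319.1625       638.3249
  3    10,400.00     7,412.4375    22,237.3126
  Σ                  8,088.9023    23,232.9398
P = 8,088.9023; Macaulay duration = 23,232.9398 / 8,088.9023 = 2.87220 years.
Modified duration = D_Mac / (1 + y) = 2.87220 / 1.1195 = 2.56561 years.

2.566 years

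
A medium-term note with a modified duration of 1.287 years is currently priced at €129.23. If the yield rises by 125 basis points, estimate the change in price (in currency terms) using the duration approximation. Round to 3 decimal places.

Duration approximation: ΔP/P ≈ -D_mod · Δy = -1.287 × (+0.0125) = -0.0160875.
ΔP ≈ 129.23 × (-0.0160875) = -2.078987625.

-€2.079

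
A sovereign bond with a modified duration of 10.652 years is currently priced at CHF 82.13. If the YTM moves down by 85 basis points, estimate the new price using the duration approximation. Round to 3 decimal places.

CHF 89.566

Duration approximation: ΔP/P ≈ -D_mod · Δy = -10.652 × (-0.0085) = +0.090542.
New price ≈ 82.13 × (1 + 0.090542) = 89.56621446.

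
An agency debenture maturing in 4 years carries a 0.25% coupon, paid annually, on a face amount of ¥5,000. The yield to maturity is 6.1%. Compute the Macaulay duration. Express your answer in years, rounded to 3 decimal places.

Periodic yield y = 0.061. Discount each cash flow and weight by its year:
  t   CF        PV=CF/(1+0.061)^t    t·PV
  1        12.50        11.7813        11.7813
  2        12.50        11.1040        22.2080
  3        12.50        10.4656        31.3968
  4     5,012.50     3,955.4222    15,821.6889
  Σ                  3,988.7732    15,887.0750
Price P = Σ PV = 3,988.7732.
Macaulay duration = Σ(t·PV) / P = 15,887.0750 / 3,988.7732 = 3.98295 years.

3.983 years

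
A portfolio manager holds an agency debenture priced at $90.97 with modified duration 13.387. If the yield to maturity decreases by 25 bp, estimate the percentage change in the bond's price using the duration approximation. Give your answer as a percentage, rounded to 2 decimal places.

+3.35%

Duration approximation: ΔP/P ≈ -D_mod · Δy = -13.387 × (-0.0025) = +0.0334675.
As a percentage: +3.34675%.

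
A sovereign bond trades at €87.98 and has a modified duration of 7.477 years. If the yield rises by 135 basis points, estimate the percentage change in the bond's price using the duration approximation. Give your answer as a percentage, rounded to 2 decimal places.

-10.09%

Duration approximation: ΔP/P ≈ -D_mod · Δy = -7.477 × (+0.0135) = -0.1009395.
As a percentage: -10.09395%.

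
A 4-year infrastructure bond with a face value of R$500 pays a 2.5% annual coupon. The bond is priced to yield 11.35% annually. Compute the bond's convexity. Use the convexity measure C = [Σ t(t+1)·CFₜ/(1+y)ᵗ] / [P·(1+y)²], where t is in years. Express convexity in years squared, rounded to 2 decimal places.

15.21

With y = 0.1135:
  t   CF        PV=CF/(1+0.1135)^t    t·PV        t(t+1)·PV
  1        12.50        11.2259        11.2259          22.4517
  2        12.50        10.0816        20.1632          60.4896
  3        12.50         9.0540        27.1619         108.6477
  4       512.50       333.3750     1,333.4999       6,667.4993
  Σ                    363.7364     1,392.0509       6,859.0884
P = 363.7364.
Convexity = Σ t(t+1)·PV / [P·(1+y)²] = 6,859.0884 / (363.7364 × 1.239882) = 15.20895.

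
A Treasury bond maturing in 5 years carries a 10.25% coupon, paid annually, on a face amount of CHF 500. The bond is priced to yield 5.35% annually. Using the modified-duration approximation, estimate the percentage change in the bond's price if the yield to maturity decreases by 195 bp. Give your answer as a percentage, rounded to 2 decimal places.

+7.84%

Periodic yield y = 0.0535. Modified duration first:
  t   CF        PV=CF/(1+0.0535)^t    t·PV
  1        51.25        48.6474        48.6474
  2        51.25        46.1769        92.3538
  3        51.25        43.8319       131.4957
  4        51.25        41.6060       166.4239
  5       551.25       424.7916     2,123.9579
  Σ                    605.0537     2,562.8787
P = 605.0537; D_Mac = 4.23579 yrs; D_mod = 4.23579/(1+0.0535) = 4.02068 yrs.
ΔP/P ≈ -D_mod · Δy = -4.02068 × (-0.0195) = +0.078403 = +7.8403%.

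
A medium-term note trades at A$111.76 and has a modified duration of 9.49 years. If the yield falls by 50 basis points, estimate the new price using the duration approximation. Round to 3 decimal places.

A$117.063

Duration approximation: ΔP/P ≈ -D_mod · Δy = -9.49 × (-0.005) = +0.047450.
New price ≈ 111.76 × (1 + 0.047450) = 117.063012.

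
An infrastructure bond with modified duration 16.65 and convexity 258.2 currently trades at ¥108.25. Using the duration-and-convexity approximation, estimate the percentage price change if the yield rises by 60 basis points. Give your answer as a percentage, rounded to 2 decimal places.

-9.53%

Duration effect: -D_mod·Δy = -16.65 × (+0.006) = -0.099900
Convexity effect: ½·C·(Δy)² = 0.5 × 258.2 × (0.006)² = +0.0046476
ΔP/P ≈ -0.099900 + 0.0046476 = -0.0952524
= -9.52524%.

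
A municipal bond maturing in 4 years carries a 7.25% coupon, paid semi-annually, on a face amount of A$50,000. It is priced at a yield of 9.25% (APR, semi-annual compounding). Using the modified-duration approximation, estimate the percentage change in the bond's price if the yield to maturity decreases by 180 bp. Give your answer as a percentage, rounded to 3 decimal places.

+6.063%

Periodic yield y = 0.04625. Modified duration first:
  t   CF        PV=CF/(1+0.04625)^t    t·PV
  1     1,812.50     1,732.3775     1,732.3775
  2     1,812.50     1,655.7969     3,311.5939
  3     1,812.50     1,582.6016     4,747.8048
  4     1,812.50     1,512.6419     6,050.5677
  5     1,812.50     1,445.7748     7,228.8742
  6     1,812.50     1,381.8636     8,291.1818
  7     1,812.50     1,320.7777     9,245.4437
  8    51,812.50    36,087.0000   288,696.0002
  Σ                 46,718.8342   329,303.8438
P = 46,718.8342; D_Mac = 7.04863 half-year periods = 3.52432 yrs; D_mod = 3.52432/(1+0.04625) = 3.36852 yrs.
ΔP/P ≈ -D_mod · Δy = -3.36852 × (-0.018) = +0.060633 = +6.0633%.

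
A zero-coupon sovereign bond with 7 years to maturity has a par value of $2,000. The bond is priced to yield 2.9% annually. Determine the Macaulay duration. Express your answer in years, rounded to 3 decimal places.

A zero-coupon bond has a single cash flow at maturity, so its Macaulay duration equals its maturity: 7 years.

7.000 years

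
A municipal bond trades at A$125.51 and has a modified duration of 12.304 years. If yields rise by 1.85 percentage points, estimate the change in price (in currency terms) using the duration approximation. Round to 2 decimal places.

-A$28.57

Duration approximation: ΔP/P ≈ -D_mod · Δy = -12.304 × (+0.0185) = -0.227624.
ΔP ≈ 125.51 × (-0.227624) = -28.56908824.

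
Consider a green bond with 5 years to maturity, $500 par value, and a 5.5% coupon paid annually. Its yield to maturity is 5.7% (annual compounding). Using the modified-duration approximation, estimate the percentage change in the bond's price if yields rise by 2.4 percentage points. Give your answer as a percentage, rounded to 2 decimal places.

Periodic yield y = 0.057. Modified duration first:
  t   CF        PV=CF/(1+0.057)^t    t·PV
  1        27.50        26.0170        26.0170
  2        27.50        24.6140        49.2281
  3        27.50        23.2867        69.8601
  4        27.50        22.0309        88.1237
  5       527.50       399.8044     1,999.0218
  Σ                    495.7530     2,232.2507
P = 495.7530; D_Mac = 4.50275 yrs; D_mod = 4.50275/(1+0.057) = 4.25993 yrs.
ΔP/P ≈ -D_mod · Δy = -4.25993 × (+0.024) = -0.102238 = -10.2238%.

-10.22%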